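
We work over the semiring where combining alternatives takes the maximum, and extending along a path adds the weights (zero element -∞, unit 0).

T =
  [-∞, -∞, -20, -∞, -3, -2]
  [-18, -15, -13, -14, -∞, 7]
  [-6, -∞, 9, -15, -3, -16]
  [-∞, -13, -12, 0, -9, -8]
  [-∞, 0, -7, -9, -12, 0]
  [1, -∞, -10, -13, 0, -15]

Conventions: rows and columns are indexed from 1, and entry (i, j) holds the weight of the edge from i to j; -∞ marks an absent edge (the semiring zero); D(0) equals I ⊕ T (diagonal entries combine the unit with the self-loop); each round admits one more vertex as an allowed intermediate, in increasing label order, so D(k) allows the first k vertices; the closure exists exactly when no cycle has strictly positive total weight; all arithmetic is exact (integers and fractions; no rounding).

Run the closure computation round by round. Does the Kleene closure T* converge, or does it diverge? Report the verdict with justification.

Detection: at round 0, diagonal entry (3, 3) turns strictly positive.
Key observation: the cycle 3->3 has total weight 9, which is strictly positive.
Answer: DIVERGES — positive cycle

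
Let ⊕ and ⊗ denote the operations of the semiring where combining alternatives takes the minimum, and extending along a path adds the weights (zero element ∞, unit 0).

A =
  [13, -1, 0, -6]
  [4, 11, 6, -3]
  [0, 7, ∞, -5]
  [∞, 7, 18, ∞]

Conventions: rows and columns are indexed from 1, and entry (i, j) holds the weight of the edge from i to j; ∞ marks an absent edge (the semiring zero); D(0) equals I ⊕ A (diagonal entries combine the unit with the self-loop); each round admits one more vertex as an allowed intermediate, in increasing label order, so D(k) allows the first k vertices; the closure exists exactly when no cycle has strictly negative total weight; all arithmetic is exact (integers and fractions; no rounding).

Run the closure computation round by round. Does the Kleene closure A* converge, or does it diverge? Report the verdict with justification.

D(0):
  [0, -1, 0, -6]
  [4, 0, 6, -3]
  [0, 7, 0, -5]
  [∞, 7, 18, 0]
D(1):
  [0, -1, 0, -6]
  [4, 0, 4, -3]
  [0, -1, 0, -6]
  [∞, 7, 18, 0]
D(2):
  [0, -1, 0, -6]
  [4, 0, 4, -3]
  [0, -1, 0, -6]
  [11, 7, 11, 0]
D(3):
  [0, -1, 0, -6]
  [4, 0, 4, -3]
  [0, -1, 0, -6]
  [11, 7, 11, 0]
D(4):
  [0, -1, 0, -6]
  [4, 0, 4, -3]
  [0, -1, 0, -6]
  [11, 7, 11, 0]
Key observation: every diagonal entry stays at the unit through all rounds, so no improving cycle exists.
Answer: CONVERGES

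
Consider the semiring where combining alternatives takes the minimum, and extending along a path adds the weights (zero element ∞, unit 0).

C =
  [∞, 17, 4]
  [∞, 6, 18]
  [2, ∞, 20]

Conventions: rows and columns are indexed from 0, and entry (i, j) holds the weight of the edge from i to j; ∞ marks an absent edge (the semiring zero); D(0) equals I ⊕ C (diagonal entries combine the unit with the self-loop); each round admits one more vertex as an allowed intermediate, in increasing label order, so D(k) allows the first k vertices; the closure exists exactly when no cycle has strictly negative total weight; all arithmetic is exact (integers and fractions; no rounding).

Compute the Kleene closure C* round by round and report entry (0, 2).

D(0):
  [0, 17, 4]
  [∞, 0, 18]
  [2, ∞, 0]
D(1):
  [0, 17, 4]
  [∞, 0, 18]
  [2, 19, 0]
D(2):
  [0, 17, 4]
  [∞, 0, 18]
  [2, 19, 0]
D(3):
  [0, 17, 4]
  [20, 0, 18]
  [2, 19, 0]
Answer: C*[0][2] = 4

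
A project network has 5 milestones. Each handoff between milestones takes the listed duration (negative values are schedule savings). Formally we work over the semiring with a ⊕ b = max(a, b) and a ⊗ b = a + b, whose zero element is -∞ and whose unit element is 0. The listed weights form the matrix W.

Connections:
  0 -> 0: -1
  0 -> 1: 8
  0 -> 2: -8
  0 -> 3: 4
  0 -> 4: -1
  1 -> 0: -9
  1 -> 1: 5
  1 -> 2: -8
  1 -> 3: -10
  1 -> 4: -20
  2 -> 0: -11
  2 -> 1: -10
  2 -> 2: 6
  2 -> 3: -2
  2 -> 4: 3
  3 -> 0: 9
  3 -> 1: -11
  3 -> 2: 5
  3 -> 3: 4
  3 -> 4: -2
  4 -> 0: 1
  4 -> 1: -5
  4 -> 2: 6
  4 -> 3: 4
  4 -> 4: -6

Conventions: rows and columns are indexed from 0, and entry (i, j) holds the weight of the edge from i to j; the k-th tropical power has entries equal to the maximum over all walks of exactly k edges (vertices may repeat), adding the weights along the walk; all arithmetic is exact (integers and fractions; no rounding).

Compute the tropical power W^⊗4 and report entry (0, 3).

W^⊗2:
  [13, 13, 9, 8, 2]
  [-1, 10, -2, -5, -5]
  [7, -2, 12, 7, 9]
  [13, 17, 11, 13, 8]
  [13, 9, 12, 8, 9]
W^⊗3:
  [17, 21, 15, 17, 12]
  [4, 15, 4, 3, 1]
  [16, 15, 18, 13, 15]
  [22, 22, 18, 17, 14]
  [17, 21, 18, 17, 15]
W^⊗4:
  [26, 26, 22, 21, 18]
  [12, 20, 10, 8, 7]
  [22, 24, 24, 20, 21]
  [26, 30, 24, 26, 21]
  [26, 26, 24, 21, 21]
Key observation: the optimum is the walk 0->3->0->3->3, with weight 4 + 9 + 4 + 4 = 21.
Optimal value attained by: walk 0->3->0->3->3.
Answer: (W^⊗4)[0][3] = 21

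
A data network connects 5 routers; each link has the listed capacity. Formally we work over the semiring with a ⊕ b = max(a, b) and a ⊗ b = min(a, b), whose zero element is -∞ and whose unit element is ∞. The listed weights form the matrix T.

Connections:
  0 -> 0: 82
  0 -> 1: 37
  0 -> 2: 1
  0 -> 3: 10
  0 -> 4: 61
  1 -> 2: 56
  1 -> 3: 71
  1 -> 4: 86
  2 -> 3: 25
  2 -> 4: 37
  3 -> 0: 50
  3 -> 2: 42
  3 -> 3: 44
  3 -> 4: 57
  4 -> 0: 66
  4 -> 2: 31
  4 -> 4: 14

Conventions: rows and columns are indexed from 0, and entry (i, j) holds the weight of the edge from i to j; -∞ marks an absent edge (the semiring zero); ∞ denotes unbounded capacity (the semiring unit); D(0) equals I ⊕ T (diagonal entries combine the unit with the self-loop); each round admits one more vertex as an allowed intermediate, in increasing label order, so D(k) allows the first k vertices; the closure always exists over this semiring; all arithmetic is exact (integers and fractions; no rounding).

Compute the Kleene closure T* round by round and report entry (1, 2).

D(0):
  [∞, 37, 1, 10, 61]
  [-∞, ∞, 56, 71, 86]
  [-∞, -∞, ∞, 25, 37]
  [50, -∞, 42, ∞, 57]
  [66, -∞, 31, -∞, ∞]
D(1):
  [∞, 37, 1, 10, 61]
  [-∞, ∞, 56, 71, 86]
  [-∞, -∞, ∞, 25, 37]
  [50, 37, 42, ∞, 57]
  [66, 37, 31, 10, ∞]
D(2):
  [∞, 37, 37, 37, 61]
  [-∞, ∞, 56, 71, 86]
  [-∞, -∞, ∞, 25, 37]
  [50, 37, 42, ∞, 57]
  [66, 37, 37, 37, ∞]
D(3):
  [∞, 37, 37, 37, 61]
  [-∞, ∞, 56, 71, 86]
  [-∞, -∞, ∞, 25, 37]
  [50, 37, 42, ∞, 57]
  [66, 37, 37, 37, ∞]
D(4):
  [∞, 37, 37, 37, 61]
  [50, ∞, 56, 71, 86]
  [25, 25, ∞, 25, 37]
  [50, 37, 42, ∞, 57]
  [66, 37, 37, 37, ∞]
D(5):
  [∞, 37, 37, 37, 61]
  [66, ∞, 56, 71, 86]
  [37, 37, ∞, 37, 37]
  [57, 37, 42, ∞, 57]
  [66, 37, 37, 37, ∞]
Answer: T*[1][2] = 56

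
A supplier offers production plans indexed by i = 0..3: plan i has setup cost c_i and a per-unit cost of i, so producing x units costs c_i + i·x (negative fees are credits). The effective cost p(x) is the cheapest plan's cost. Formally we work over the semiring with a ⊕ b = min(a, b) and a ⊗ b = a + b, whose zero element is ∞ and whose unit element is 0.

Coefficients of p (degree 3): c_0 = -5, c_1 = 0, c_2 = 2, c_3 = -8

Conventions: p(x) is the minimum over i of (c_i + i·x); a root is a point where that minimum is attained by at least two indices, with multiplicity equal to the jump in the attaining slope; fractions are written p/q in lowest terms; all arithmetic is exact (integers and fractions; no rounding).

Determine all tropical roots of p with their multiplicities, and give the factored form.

hull edge (i=0, c=-5) to (i=3, c=-8): slope -1, span 3
Factored form: p(x) = -8 ⊗ (x ⊕ 1) ⊗ (x ⊕ 1) ⊗ (x ⊕ 1)
Answer: roots = 1 (mult 3)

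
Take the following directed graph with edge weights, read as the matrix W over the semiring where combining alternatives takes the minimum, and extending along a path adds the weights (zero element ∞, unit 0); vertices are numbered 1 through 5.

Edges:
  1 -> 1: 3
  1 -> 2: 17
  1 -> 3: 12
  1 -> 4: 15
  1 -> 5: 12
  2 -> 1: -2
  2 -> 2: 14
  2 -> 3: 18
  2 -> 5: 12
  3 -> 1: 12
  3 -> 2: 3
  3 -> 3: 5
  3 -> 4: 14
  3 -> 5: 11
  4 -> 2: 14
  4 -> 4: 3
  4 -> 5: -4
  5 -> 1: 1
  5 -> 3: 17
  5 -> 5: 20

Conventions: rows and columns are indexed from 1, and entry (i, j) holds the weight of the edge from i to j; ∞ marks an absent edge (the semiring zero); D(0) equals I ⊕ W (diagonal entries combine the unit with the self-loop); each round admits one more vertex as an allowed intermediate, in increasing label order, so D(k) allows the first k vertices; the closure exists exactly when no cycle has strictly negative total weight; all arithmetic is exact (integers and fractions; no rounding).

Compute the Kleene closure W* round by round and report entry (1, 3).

D(0):
  [0, 17, 12, 15, 12]
  [-2, 0, 18, ∞, 12]
  [12, 3, 0, 14, 11]
  [∞, 14, ∞, 0, -4]
  [1, ∞, 17, ∞, 0]
D(1):
  [0, 17, 12, 15, 12]
  [-2, 0, 10, 13, 10]
  [12, 3, 0, 14, 11]
  [∞, 14, ∞, 0, -4]
  [1, 18, 13, 16, 0]
D(2):
  [0, 17, 12, 15, 12]
  [-2, 0, 10, 13, 10]
  [1, 3, 0, 14, 11]
  [12, 14, 24, 0, -4]
  [1, 18, 13, 16, 0]
D(3):
  [0, 15, 12, 15, 12]
  [-2, 0, 10, 13, 10]
  [1, 3, 0, 14, 11]
  [12, 14, 24, 0, -4]
  [1, 16, 13, 16, 0]
D(4):
  [0, 15, 12, 15, 11]
  [-2, 0, 10, 13, 9]
  [1, 3, 0, 14, 10]
  [12, 14, 24, 0, -4]
  [1, 16, 13, 16, 0]
D(5):
  [0, 15, 12, 15, 11]
  [-2, 0, 10, 13, 9]
  [1, 3, 0, 14, 10]
  [-3, 12, 9, 0, -4]
  [1, 16, 13, 16, 0]
Answer: W*[1][3] = 12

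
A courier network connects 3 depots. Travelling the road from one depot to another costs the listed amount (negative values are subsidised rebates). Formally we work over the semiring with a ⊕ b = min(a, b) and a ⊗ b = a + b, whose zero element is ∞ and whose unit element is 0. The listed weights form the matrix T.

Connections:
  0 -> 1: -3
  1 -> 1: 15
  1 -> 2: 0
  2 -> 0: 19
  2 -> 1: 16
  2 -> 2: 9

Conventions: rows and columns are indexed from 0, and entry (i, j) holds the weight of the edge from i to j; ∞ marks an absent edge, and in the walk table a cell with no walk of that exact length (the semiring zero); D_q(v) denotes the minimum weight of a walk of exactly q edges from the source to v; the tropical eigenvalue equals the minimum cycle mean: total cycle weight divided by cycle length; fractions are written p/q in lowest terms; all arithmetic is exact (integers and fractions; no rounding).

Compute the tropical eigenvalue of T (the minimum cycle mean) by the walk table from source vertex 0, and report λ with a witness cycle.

q=0: [0, ∞, ∞]
q=1: [∞, -3, ∞]
q=2: [∞, 12, -3]
q=3: [16, 13, 6]
Optimal cycle mean attained by: cycle 0->1->2->0, total (-3) + 0 + 19, length 3.
Answer: λ = 16/3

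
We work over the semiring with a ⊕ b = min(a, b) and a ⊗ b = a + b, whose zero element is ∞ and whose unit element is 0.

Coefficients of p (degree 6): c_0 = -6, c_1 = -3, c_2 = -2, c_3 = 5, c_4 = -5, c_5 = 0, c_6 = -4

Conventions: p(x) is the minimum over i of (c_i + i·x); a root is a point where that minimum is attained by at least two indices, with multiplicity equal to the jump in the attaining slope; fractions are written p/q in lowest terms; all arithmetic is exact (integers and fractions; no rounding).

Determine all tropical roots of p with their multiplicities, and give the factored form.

hull edge (i=0, c=-6) to (i=4, c=-5): slope 1/4, span 4
hull edge (i=4, c=-5) to (i=6, c=-4): slope 1/2, span 2
Factored form: p(x) = -4 ⊗ (x ⊕ (-1/2)) ⊗ (x ⊕ (-1/2)) ⊗ (x ⊕ (-1/4)) ⊗ (x ⊕ (-1/4)) ⊗ (x ⊕ (-1/4)) ⊗ (x ⊕ (-1/4))
Answer: roots = -1/2 (mult 2), -1/4 (mult 4)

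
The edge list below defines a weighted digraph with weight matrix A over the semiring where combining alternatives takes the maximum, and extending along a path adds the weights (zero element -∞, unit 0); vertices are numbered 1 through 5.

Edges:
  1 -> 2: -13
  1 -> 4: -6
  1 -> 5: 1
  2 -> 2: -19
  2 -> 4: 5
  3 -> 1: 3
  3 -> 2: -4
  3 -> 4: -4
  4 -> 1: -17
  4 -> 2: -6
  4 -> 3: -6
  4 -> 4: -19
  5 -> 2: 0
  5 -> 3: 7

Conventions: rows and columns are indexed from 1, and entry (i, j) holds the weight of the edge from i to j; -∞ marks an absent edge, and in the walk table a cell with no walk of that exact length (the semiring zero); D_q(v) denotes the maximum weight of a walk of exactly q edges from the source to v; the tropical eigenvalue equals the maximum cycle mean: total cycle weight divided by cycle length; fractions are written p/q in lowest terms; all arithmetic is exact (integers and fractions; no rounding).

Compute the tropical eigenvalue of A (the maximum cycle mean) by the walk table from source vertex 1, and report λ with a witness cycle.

q=0: [0, -∞, -∞, -∞, -∞]
q=1: [-∞, -13, -∞, -6, 1]
q=2: [-23, 1, 8, -8, -∞]
q=3: [11, 4, -14, 6, -22]
q=4: [-11, 0, 0, 9, 12]
q=5: [3, 12, 19, 5, -10]
Optimal cycle mean attained by: cycle 1->5->3->1, total 1 + 7 + 3, length 3.
Answer: λ = 11/3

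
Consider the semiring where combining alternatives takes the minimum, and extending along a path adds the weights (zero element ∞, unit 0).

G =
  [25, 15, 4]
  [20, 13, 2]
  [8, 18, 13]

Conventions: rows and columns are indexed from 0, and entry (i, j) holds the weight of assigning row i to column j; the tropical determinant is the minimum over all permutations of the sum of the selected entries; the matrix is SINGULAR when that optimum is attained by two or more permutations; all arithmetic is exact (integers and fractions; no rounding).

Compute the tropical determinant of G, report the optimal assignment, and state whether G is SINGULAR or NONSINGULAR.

σ = (0, 1, 2): 25 + 13 + 13 = 51
σ = (0, 2, 1): 25 + 2 + 18 = 45
σ = (1, 0, 2): 15 + 20 + 13 = 48
σ = (1, 2, 0): 15 + 2 + 8 = 25
σ = (2, 0, 1): 4 + 20 + 18 = 42
σ = (2, 1, 0): 4 + 13 + 8 = 25
Optimal value attained by: σ = (1, 2, 0).
Answer: det⊕(G) = 25; verdict: SINGULAR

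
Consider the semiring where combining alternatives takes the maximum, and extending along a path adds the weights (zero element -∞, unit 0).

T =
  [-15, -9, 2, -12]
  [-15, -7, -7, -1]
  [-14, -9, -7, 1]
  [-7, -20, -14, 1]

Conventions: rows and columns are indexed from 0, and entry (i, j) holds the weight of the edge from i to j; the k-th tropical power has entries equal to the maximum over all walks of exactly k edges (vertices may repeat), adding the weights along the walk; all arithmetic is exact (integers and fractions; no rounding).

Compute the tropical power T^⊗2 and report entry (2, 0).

T^⊗2:
  [-12, -7, -5, 3]
  [-8, -14, -13, 0]
  [-6, -16, -12, 2]
  [-6, -16, -5, 2]
Key observation: the optimum is the walk 2->3->0, with weight 1 + (-7) = -6.
Optimal value attained by: walk 2->3->0.
Answer: (T^⊗2)[2][0] = -6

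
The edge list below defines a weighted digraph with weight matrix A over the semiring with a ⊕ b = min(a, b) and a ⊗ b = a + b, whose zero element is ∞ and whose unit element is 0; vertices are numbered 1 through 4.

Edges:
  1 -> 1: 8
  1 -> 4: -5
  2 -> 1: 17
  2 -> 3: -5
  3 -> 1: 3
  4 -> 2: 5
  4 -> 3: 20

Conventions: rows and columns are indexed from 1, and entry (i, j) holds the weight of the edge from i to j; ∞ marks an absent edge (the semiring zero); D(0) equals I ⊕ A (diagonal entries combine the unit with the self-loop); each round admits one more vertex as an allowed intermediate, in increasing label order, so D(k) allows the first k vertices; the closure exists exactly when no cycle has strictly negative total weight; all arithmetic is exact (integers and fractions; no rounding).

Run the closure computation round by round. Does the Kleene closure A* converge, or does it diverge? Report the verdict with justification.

D(0):
  [0, ∞, ∞, -5]
  [17, 0, -5, ∞]
  [3, ∞, 0, ∞]
  [∞, 5, 20, 0]
D(1):
  [0, ∞, ∞, -5]
  [17, 0, -5, 12]
  [3, ∞, 0, -2]
  [∞, 5, 20, 0]
D(2):
  [0, ∞, ∞, -5]
  [17, 0, -5, 12]
  [3, ∞, 0, -2]
  [22, 5, 0, 0]
Detection: at round 3, diagonal entry (4, 4) turns strictly negative.
Key observation: the cycle 4->2->3->1->4 has total weight 5 + (-5) + 3 + (-5), which is strictly negative.
Answer: DIVERGES — negative cycle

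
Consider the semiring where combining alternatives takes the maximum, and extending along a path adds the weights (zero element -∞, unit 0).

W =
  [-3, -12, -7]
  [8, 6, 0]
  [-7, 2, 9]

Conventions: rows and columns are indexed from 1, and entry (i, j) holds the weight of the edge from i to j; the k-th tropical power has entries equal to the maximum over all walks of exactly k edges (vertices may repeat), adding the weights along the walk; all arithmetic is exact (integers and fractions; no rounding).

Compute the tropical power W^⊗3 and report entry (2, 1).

W^⊗2:
  [-4, -5, 2]
  [14, 12, 9]
  [10, 11, 18]
W^⊗3:
  [3, 4, 11]
  [20, 18, 18]
  [19, 20, 27]
Key observation: the optimum is the walk 2->2->2->1, with weight 6 + 6 + 8 = 20.
Optimal value attained by: walk 2->2->2->1.
Answer: (W^⊗3)[2][1] = 20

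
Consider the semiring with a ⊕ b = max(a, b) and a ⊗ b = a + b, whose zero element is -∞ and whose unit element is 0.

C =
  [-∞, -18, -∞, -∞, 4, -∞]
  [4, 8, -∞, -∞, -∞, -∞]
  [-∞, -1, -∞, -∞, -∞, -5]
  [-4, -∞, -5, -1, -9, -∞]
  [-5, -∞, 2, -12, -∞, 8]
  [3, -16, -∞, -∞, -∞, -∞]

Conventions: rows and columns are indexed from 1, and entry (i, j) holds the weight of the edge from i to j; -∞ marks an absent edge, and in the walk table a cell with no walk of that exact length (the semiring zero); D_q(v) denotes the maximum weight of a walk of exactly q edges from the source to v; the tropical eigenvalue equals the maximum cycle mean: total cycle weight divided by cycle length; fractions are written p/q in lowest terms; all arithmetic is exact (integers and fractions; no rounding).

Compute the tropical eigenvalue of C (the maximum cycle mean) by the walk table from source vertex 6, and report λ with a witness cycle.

q=0: [-∞, -∞, -∞, -∞, -∞, 0]
q=1: [3, -16, -∞, -∞, -∞, -∞]
q=2: [-12, -8, -∞, -∞, 7, -∞]
q=3: [2, 0, 9, -5, -8, 15]
q=4: [18, 8, -6, -6, 6, 4]
q=5: [12, 16, 8, -6, 22, 14]
q=6: [20, 24, 24, 10, 16, 30]
Optimal cycle mean attained by: cycle 2->2, total 8, length 1.
Answer: λ = 8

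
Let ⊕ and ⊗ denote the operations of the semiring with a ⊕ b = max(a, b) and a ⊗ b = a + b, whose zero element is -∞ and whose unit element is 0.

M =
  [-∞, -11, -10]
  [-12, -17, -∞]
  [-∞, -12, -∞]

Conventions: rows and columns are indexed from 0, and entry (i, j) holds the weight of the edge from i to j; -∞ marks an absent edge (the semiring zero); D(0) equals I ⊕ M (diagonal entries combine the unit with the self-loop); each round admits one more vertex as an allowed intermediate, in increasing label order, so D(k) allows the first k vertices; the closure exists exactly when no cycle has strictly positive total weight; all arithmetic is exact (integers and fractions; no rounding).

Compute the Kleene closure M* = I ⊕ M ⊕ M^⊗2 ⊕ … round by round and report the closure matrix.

D(0):
  [0, -11, -10]
  [-12, 0, -∞]
  [-∞, -12, 0]
D(1):
  [0, -11, -10]
  [-12, 0, -22]
  [-∞, -12, 0]
D(2):
  [0, -11, -10]
  [-12, 0, -22]
  [-24, -12, 0]
D(3):
  [0, -11, -10]
  [-12, 0, -22]
  [-24, -12, 0]
Answer: M* = [[0, -11, -10], [-12, 0, -22], [-24, -12, 0]]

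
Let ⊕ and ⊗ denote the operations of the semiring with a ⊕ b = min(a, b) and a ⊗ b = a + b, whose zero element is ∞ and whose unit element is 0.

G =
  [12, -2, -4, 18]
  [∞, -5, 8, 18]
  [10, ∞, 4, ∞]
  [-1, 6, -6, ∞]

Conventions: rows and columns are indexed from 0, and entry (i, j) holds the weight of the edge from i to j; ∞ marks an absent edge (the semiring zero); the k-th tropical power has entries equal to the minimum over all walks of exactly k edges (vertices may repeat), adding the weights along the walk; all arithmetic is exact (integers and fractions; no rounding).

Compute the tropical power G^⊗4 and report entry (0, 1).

G^⊗2:
  [6, -7, 0, 16]
  [17, -10, 3, 13]
  [14, 8, 6, 28]
  [4, -3, -5, 17]
G^⊗3:
  [10, -12, 1, 11]
  [12, -15, -2, 8]
  [16, 3, 10, 26]
  [5, -8, -1, 15]
G^⊗4:
  [10, -17, -4, 6]
  [7, -20, -7, 3]
  [20, -2, 11, 21]
  [9, -13, 0, 10]
Key observation: the optimum is the walk 0->1->1->1->1, with weight (-2) + (-5) + (-5) + (-5) = -17.
Optimal value attained by: walk 0->1->1->1->1.
Answer: (G^⊗4)[0][1] = -17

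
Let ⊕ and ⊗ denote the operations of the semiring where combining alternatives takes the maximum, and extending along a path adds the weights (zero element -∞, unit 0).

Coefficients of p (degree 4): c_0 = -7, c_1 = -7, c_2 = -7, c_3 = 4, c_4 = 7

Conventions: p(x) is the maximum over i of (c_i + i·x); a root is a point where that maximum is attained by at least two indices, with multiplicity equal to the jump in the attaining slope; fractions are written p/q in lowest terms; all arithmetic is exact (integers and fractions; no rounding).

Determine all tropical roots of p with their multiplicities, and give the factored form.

hull edge (i=0, c=-7) to (i=3, c=4): slope 11/3, span 3
hull edge (i=3, c=4) to (i=4, c=7): slope 3, span 1
Factored form: p(x) = 7 ⊗ (x ⊕ (-11/3)) ⊗ (x ⊕ (-11/3)) ⊗ (x ⊕ (-11/3)) ⊗ (x ⊕ (-3))
Answer: roots = -11/3 (mult 3), -3 (mult 1)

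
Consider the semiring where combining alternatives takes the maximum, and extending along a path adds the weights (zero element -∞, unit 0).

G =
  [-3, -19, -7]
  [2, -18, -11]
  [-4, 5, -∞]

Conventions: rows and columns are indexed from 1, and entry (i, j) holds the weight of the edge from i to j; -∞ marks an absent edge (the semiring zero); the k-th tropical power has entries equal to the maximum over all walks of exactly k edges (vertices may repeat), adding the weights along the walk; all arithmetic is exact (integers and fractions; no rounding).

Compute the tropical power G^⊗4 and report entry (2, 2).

G^⊗2:
  [-6, -2, -10]
  [-1, -6, -5]
  [7, -13, -6]
G^⊗3:
  [0, -5, -13]
  [-4, 0, -8]
  [4, -1, 0]
G^⊗4:
  [-3, -8, -7]
  [2, -3, -11]
  [1, 5, -3]
Key observation: the optimum is the walk 2->1->1->3->2, with weight 2 + (-3) + (-7) + 5 = -3.
Optimal value attained by: walk 2->1->1->3->2.
Answer: (G^⊗4)[2][2] = -3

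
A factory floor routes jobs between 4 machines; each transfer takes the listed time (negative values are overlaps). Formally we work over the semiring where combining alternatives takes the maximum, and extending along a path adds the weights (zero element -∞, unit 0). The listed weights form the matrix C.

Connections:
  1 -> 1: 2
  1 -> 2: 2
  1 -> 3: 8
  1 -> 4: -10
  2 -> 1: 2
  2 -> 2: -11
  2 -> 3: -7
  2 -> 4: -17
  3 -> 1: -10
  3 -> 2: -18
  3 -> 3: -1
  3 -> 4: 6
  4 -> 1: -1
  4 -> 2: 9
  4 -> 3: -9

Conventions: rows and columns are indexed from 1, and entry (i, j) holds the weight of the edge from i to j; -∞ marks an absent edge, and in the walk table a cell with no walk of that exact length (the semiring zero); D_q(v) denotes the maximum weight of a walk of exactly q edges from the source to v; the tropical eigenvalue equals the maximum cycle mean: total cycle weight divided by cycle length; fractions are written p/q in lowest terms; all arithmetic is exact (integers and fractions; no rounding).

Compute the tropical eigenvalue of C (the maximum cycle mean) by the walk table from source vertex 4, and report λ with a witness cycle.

q=0: [-∞, -∞, -∞, 0]
q=1: [-1, 9, -9, -∞]
q=2: [11, 1, 7, -3]
q=3: [13, 13, 19, 13]
q=4: [15, 22, 21, 25]
Optimal cycle mean attained by: cycle 1->3->4->2->1, total 8 + 6 + 9 + 2, length 4.
Answer: λ = 25/4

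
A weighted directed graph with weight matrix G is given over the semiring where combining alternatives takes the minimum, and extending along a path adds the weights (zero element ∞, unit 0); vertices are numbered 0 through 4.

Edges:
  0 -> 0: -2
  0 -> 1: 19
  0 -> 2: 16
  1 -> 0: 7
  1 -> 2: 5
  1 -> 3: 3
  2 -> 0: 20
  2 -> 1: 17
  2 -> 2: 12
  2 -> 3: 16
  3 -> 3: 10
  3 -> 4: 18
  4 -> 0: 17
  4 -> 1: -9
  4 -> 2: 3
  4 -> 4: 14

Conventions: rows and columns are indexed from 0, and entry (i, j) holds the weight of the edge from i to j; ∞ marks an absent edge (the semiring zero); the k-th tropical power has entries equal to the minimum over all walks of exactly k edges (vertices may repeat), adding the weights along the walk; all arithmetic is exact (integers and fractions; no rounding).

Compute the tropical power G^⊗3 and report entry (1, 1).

G^⊗2:
  [-4, 17, 14, 22, ∞]
  [5, 22, 17, 13, 21]
  [18, 29, 22, 20, 34]
  [35, 9, 21, 20, 28]
  [-2, 5, -4, -6, 28]
G^⊗3:
  [-6, 15, 12, 20, 40]
  [3, 12, 21, 23, 31]
  [16, 25, 34, 30, 38]
  [16, 19, 14, 12, 38]
  [-4, 13, 8, 4, 12]
Key observation: the optimum is the walk 1->3->4->1, with weight 3 + 18 + (-9) = 12.
Optimal value attained by: walk 1->3->4->1.
Answer: (G^⊗3)[1][1] = 12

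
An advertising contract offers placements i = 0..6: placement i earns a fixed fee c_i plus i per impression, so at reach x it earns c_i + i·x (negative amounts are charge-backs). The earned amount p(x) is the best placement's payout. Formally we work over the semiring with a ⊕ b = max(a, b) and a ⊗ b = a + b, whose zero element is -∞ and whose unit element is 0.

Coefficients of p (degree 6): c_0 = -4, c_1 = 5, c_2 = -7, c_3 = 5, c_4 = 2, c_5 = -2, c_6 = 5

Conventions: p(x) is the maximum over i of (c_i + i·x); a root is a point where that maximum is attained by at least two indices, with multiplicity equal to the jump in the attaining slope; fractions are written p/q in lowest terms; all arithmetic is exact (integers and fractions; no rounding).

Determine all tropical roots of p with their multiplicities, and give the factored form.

hull edge (i=0, c=-4) to (i=1, c=5): slope 9, span 1
hull edge (i=1, c=5) to (i=6, c=5): slope 0, span 5
Factored form: p(x) = 5 ⊗ (x ⊕ (-9)) ⊗ (x ⊕ 0) ⊗ (x ⊕ 0) ⊗ (x ⊕ 0) ⊗ (x ⊕ 0) ⊗ (x ⊕ 0)
Answer: roots = -9 (mult 1), 0 (mult 5)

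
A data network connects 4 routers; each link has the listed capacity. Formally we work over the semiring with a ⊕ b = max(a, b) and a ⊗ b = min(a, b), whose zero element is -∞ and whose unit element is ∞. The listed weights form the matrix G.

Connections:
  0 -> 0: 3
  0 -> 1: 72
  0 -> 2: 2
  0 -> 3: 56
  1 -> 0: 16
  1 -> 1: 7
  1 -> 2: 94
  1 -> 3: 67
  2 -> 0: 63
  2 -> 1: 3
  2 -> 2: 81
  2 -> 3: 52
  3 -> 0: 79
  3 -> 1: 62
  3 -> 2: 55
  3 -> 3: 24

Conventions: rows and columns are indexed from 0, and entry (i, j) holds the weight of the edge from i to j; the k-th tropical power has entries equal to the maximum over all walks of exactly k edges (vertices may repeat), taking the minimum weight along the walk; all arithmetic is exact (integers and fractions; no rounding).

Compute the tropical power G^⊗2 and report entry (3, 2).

G^⊗2:
  [56, 56, 72, 67]
  [67, 62, 81, 52]
  [63, 63, 81, 56]
  [55, 72, 62, 62]
Key observation: the optimum is the walk 3->1->2, with weight 62 min 94 = 62.
Optimal value attained by: walk 3->1->2.
Answer: (G^⊗2)[3][2] = 62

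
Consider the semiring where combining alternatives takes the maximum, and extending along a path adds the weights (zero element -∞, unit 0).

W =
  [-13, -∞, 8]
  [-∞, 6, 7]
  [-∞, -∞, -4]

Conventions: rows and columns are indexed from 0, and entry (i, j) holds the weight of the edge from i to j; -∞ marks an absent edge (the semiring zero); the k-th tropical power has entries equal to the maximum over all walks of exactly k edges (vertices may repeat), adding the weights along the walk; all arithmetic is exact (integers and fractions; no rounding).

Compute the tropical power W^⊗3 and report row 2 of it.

W^⊗2:
  [-26, -∞, 4]
  [-∞, 12, 13]
  [-∞, -∞, -8]
W^⊗3:
  [-39, -∞, 0]
  [-∞, 18, 19]
  [-∞, -∞, -12]
Answer: row 2 of W^⊗3 = [-∞, -∞, -12]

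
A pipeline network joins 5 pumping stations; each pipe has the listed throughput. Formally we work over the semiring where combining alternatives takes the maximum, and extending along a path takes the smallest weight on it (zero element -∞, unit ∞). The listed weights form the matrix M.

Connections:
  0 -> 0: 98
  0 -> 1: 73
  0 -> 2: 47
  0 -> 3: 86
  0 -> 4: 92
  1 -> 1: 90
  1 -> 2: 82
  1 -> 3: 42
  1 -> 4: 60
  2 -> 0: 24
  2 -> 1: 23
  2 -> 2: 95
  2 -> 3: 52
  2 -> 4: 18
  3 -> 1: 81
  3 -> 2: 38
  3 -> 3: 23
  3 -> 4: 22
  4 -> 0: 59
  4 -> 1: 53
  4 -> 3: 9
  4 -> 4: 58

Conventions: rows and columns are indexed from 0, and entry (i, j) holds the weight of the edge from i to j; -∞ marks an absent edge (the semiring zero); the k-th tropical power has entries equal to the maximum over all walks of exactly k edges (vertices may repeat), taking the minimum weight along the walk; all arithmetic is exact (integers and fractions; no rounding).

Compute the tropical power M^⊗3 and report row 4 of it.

M^⊗2:
  [98, 81, 73, 86, 92]
  [59, 90, 82, 52, 60]
  [24, 52, 95, 52, 24]
  [24, 81, 81, 42, 60]
  [59, 59, 53, 59, 59]
M^⊗3:
  [98, 81, 81, 86, 92]
  [59, 90, 82, 59, 60]
  [24, 52, 95, 52, 52]
  [59, 81, 81, 52, 60]
  [59, 59, 59, 59, 59]
Answer: row 4 of M^⊗3 = [59, 59, 59, 59, 59]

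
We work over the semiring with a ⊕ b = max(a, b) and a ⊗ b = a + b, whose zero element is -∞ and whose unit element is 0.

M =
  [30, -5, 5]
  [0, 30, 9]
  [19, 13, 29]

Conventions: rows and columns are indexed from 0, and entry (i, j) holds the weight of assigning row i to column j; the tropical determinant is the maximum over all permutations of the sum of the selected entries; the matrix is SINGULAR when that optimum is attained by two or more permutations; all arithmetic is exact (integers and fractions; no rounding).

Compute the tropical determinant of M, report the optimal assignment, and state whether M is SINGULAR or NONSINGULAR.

σ = (0, 1, 2): 30 + 30 + 29 = 89
σ = (0, 2, 1): 30 + 9 + 13 = 52
σ = (1, 0, 2): (-5) + 0 + 29 = 24
σ = (1, 2, 0): (-5) + 9 + 19 = 23
σ = (2, 0, 1): 5 + 0 + 13 = 18
σ = (2, 1, 0): 5 + 30 + 19 = 54
Optimal value attained by: σ = (0, 1, 2).
Answer: det⊕(M) = 89; verdict: NONSINGULAR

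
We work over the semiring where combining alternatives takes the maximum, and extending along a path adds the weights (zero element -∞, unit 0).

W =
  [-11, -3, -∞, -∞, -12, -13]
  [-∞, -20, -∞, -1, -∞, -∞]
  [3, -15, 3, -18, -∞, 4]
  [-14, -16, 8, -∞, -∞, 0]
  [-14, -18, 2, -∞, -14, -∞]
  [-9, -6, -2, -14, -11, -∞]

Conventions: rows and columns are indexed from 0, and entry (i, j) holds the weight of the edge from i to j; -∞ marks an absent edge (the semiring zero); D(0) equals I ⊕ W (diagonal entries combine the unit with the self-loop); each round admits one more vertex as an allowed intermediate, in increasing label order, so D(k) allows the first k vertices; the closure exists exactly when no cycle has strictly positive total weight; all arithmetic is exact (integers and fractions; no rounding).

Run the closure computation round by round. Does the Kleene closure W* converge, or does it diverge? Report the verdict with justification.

Detection: at round 0, diagonal entry (2, 2) turns strictly positive.
Key observation: the cycle 2->2 has total weight 3, which is strictly positive.
Answer: DIVERGES — positive cycle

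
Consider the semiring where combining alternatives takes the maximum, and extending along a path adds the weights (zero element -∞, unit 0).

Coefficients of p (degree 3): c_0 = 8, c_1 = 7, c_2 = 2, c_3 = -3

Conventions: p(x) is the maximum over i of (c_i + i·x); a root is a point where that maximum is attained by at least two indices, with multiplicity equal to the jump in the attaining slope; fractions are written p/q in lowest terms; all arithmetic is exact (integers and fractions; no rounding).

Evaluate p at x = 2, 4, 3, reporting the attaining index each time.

p(2) = max(8+0·2=8, 7+1·2=9, 2+2·2=6, -3+3·2=3) = 9 (attained by i=1)
p(4) = max(8+0·4=8, 7+1·4=11, 2+2·4=10, -3+3·4=9) = 11 (attained by i=1)
p(3) = max(8+0·3=8, 7+1·3=10, 2+2·3=8, -3+3·3=6) = 10 (attained by i=1)
Answer: p(2) = 9; p(4) = 11; p(3) = 10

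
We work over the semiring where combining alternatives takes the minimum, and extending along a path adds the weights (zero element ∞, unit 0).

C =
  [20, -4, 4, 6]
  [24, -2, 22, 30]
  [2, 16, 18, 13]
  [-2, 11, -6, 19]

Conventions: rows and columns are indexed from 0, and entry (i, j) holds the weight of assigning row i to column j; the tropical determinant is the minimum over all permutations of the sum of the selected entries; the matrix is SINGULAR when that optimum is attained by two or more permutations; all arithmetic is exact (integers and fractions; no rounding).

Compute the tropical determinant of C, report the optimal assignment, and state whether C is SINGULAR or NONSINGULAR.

σ = (0, 1, 2, 3): 20 + (-2) + 18 + 19 = 55
σ = (0, 1, 3, 2): 20 + (-2) + 13 + (-6) = 25
σ = (0, 2, 1, 3): 20 + 22 + 16 + 19 = 77
σ = (0, 2, 3, 1): 20 + 22 + 13 + 11 = 66
σ = (0, 3, 1, 2): 20 + 30 + 16 + (-6) = 60
σ = (0, 3, 2, 1): 20 + 30 + 18 + 11 = 79
σ = (1, 0, 2, 3): (-4) + 24 + 18 + 19 = 57
σ = (1, 0, 3, 2): (-4) + 24 + 13 + (-6) = 27
σ = (1, 2, 0, 3): (-4) + 22 + 2 + 19 = 39
σ = (1, 2, 3, 0): (-4) + 22 + 13 + (-2) = 29
σ = (1, 3, 0, 2): (-4) + 30 + 2 + (-6) = 22
σ = (1, 3, 2, 0): (-4) + 30 + 18 + (-2) = 42
σ = (2, 0, 1, 3): 4 + 24 + 16 + 19 = 63
σ = (2, 0, 3, 1): 4 + 24 + 13 + 11 = 52
σ = (2, 1, 0, 3): 4 + (-2) + 2 + 19 = 23
σ = (2, 1, 3, 0): 4 + (-2) + 13 + (-2) = 13
σ = (2, 3, 0, 1): 4 + 30 + 2 + 11 = 47
σ = (2, 3, 1, 0): 4 + 30 + 16 + (-2) = 48
σ = (3, 0, 1, 2): 6 + 24 + 16 + (-6) = 40
σ = (3, 0, 2, 1): 6 + 24 + 18 + 11 = 59
σ = (3, 1, 0, 2): 6 + (-2) + 2 + (-6) = 0
σ = (3, 1, 2, 0): 6 + (-2) + 18 + (-2) = 20
σ = (3, 2, 0, 1): 6 + 22 + 2 + 11 = 41
σ = (3, 2, 1, 0): 6 + 22 + 16 + (-2) = 42
Optimal value attained by: σ = (3, 1, 0, 2).
Answer: det⊕(C) = 0; verdict: NONSINGULAR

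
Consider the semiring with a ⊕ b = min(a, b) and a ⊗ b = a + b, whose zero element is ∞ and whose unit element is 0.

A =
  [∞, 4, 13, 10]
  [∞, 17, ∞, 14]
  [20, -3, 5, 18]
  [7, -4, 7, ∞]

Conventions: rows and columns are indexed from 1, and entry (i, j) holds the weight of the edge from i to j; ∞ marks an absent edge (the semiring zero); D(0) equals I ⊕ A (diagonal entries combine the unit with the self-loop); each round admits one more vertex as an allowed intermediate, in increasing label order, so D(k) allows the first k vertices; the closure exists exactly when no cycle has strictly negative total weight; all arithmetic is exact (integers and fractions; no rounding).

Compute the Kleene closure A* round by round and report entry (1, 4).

D(0):
  [0, 4, 13, 10]
  [∞, 0, ∞, 14]
  [20, -3, 0, 18]
  [7, -4, 7, 0]
D(1):
  [0, 4, 13, 10]
  [∞, 0, ∞, 14]
  [20, -3, 0, 18]
  [7, -4, 7, 0]
D(2):
  [0, 4, 13, 10]
  [∞, 0, ∞, 14]
  [20, -3, 0, 11]
  [7, -4, 7, 0]
D(3):
  [0, 4, 13, 10]
  [∞, 0, ∞, 14]
  [20, -3, 0, 11]
  [7, -4, 7, 0]
D(4):
  [0, 4, 13, 10]
  [21, 0, 21, 14]
  [18, -3, 0, 11]
  [7, -4, 7, 0]
Answer: A*[1][4] = 10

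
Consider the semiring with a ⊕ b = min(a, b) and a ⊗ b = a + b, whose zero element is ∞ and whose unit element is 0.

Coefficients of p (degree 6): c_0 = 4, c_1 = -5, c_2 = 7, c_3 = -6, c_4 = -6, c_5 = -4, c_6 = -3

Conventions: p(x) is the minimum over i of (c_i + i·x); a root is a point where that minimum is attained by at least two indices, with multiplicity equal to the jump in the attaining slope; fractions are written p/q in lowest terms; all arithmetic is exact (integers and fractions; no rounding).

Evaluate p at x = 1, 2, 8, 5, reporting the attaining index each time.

p(1) = min(4+0·1=4, -5+1·1=-4, 7+2·1=9, -6+3·1=-3, -6+4·1=-2, -4+5·1=1, -3+6·1=3) = -4 (attained by i=1)
p(2) = min(4+0·2=4, -5+1·2=-3, 7+2·2=11, -6+3·2=0, -6+4·2=2, -4+5·2=6, -3+6·2=9) = -3 (attained by i=1)
p(8) = min(4+0·8=4, -5+1·8=3, 7+2·8=23, -6+3·8=18, -6+4·8=26, -4+5·8=36, -3+6·8=45) = 3 (attained by i=1)
p(5) = min(4+0·5=4, -5+1·5=0, 7+2·5=17, -6+3·5=9, -6+4·5=14, -4+5·5=21, -3+6·5=27) = 0 (attained by i=1)
Answer: p(1) = -4; p(2) = -3; p(8) = 3; p(5) = 0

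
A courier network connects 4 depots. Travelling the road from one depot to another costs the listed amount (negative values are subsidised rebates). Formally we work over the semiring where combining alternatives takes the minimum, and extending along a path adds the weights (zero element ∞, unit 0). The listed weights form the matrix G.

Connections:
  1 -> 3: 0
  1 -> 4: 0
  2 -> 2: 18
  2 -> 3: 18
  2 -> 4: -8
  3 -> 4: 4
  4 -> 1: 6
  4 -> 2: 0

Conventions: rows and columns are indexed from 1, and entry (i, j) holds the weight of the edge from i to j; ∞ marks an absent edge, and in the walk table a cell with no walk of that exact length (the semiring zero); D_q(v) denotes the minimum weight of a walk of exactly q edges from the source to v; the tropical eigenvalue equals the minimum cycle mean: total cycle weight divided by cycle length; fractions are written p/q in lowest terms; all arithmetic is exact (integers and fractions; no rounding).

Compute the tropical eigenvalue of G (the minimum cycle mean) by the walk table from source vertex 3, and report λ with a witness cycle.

q=0: [∞, ∞, 0, ∞]
q=1: [∞, ∞, ∞, 4]
q=2: [10, 4, ∞, ∞]
q=3: [∞, 22, 10, -4]
q=4: [2, -4, 40, 14]
Optimal cycle mean attained by: cycle 2->4->2, total (-8) + 0, length 2.
Answer: λ = -4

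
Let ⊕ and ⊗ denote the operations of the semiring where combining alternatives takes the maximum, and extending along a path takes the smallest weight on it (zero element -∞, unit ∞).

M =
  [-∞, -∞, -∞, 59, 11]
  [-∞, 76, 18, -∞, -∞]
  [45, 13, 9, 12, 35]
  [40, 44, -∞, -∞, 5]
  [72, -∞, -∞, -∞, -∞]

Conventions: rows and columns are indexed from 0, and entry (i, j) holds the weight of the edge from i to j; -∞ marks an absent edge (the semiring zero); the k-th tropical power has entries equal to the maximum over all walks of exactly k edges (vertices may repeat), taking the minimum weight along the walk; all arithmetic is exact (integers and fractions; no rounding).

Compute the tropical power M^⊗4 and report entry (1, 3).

M^⊗2:
  [40, 44, -∞, -∞, 5]
  [18, 76, 18, 12, 18]
  [35, 13, 13, 45, 11]
  [5, 44, 18, 40, 11]
  [-∞, -∞, -∞, 59, 11]
M^⊗3:
  [5, 44, 18, 40, 11]
  [18, 76, 18, 18, 18]
  [40, 44, 13, 35, 13]
  [40, 44, 18, 12, 18]
  [40, 44, -∞, -∞, 5]
M^⊗4:
  [40, 44, 18, 12, 18]
  [18, 76, 18, 18, 18]
  [35, 44, 18, 40, 13]
  [18, 44, 18, 40, 18]
  [5, 44, 18, 40, 11]
Key observation: the optimum is the walk 1->1->2->0->3, with weight 76 min 18 min 45 min 59 = 18.
Optimal value attained by: walk 1->1->2->0->3.
Answer: (M^⊗4)[1][3] = 18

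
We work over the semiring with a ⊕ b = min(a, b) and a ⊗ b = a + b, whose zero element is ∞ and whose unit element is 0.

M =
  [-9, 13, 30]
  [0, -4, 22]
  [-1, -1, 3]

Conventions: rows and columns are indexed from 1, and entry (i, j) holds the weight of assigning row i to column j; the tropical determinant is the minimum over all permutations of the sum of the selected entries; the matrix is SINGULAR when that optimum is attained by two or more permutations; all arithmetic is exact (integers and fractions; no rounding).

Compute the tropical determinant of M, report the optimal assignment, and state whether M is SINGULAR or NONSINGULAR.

σ = (1, 2, 3): (-9) + (-4) + 3 = -10
σ = (1, 3, 2): (-9) + 22 + (-1) = 12
σ = (2, 1, 3): 13 + 0 + 3 = 16
σ = (2, 3, 1): 13 + 22 + (-1) = 34
σ = (3, 1, 2): 30 + 0 + (-1) = 29
σ = (3, 2, 1): 30 + (-4) + (-1) = 25
Optimal value attained by: σ = (1, 2, 3).
Answer: det⊕(M) = -10; verdict: NONSINGULAR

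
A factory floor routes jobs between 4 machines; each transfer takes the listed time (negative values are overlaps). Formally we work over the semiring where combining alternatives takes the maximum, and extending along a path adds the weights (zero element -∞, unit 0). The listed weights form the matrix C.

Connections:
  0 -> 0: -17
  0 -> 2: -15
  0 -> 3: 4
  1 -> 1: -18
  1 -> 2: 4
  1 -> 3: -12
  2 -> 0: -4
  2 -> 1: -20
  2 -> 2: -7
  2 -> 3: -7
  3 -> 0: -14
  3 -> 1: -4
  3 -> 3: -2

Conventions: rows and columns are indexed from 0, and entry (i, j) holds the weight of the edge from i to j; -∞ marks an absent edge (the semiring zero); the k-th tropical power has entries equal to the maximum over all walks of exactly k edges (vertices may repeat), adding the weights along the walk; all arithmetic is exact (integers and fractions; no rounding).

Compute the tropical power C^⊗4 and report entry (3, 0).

C^⊗2:
  [-10, 0, -22, 2]
  [0, -16, -3, -3]
  [-11, -11, -14, 0]
  [-16, -6, 0, -4]
C^⊗3:
  [-12, -2, 4, 0]
  [-7, -7, -10, 4]
  [-14, -4, -7, -2]
  [-4, -8, -2, -6]
C^⊗4:
  [0, -4, 2, -2]
  [-10, 0, -3, 2]
  [-11, -6, 0, -4]
  [-6, -10, -4, 0]
Key observation: the optimum is the walk 3->3->1->2->0, with weight (-2) + (-4) + 4 + (-4) = -6.
Optimal value attained by: walk 3->3->1->2->0.
Answer: (C^⊗4)[3][0] = -6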